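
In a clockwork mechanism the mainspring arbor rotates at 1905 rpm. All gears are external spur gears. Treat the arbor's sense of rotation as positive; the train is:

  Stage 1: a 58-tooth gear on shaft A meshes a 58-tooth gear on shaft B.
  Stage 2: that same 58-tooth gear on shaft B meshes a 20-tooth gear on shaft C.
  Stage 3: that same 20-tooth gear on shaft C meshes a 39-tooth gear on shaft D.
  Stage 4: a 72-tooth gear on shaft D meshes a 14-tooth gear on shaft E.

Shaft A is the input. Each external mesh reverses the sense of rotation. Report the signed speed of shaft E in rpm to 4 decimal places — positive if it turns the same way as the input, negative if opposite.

Stage 1 [58T→58T]: ω = 1905.0000×58/58 = 1905.0000 rpm, dir flips to −; running = −1905.0000
Stage 2 [58T→20T]: ω = 1905.0000×58/20 = 5524.5000 rpm, dir flips to +; running = +5524.5000
Stage 3 [20T→39T]: ω = 5524.5000×20/39 = 2833.0769 rpm, dir flips to −; running = −2833.0769
Stage 4 [72T→14T]: ω = 2833.0769×72/14 = 14570.1099 rpm, dir flips to +; running = +14570.1099

+14570.1099 rpm (same as input, |ω| = 14570.1099 rpm)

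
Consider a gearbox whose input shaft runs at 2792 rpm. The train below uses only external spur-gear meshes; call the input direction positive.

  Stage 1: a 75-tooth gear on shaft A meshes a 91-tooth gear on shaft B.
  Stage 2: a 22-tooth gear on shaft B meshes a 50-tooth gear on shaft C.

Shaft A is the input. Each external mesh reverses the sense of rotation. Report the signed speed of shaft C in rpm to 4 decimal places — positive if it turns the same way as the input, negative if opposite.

Stage 1 [75T→91T]: ω = 2792.0000×75/91 = 2301.0989 rpm, dir flips to −; running = −2301.0989
Stage 2 [22T→50T]: ω = 2301.0989×22/50 = 1012.4835 rpm, dir flips to +; running = +1012.4835

+1012.4835 rpm (same as input, |ω| = 1012.4835 rpm)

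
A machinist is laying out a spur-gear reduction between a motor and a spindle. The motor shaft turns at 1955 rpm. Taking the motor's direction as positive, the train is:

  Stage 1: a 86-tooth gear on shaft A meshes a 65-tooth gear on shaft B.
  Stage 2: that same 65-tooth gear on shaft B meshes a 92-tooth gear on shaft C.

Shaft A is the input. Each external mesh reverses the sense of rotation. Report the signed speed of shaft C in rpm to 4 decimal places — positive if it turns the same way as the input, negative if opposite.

Stage 1 [86T→65T]: ω = 1955.0000×86/65 = 2586.6154 rpm, dir flips to −; running = −2586.6154
Stage 2 [65T→92T]: ω = 2586.6154×65/92 = 1827.5000 rpm, dir flips to +; running = +1827.5000

+1827.5000 rpm (same as input, |ω| = 1827.5000 rpm)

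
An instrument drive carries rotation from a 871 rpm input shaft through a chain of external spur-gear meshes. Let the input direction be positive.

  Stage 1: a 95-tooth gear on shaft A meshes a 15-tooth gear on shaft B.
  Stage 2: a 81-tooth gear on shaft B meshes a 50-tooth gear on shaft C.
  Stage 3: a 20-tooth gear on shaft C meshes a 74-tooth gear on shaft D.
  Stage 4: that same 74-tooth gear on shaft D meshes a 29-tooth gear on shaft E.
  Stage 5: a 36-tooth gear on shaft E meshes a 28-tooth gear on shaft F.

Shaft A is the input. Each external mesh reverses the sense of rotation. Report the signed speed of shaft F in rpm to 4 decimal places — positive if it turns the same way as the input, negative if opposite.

Stage 1 [95T→15T]: ω = 871.0000×95/15 = 5516.3333 rpm, dir flips to −; running = −5516.3333
Stage 2 [81T→50T]: ω = 5516.3333×81/50 = 8936.4600 rpm, dir flips to +; running = +8936.4600
Stage 3 [20T→74T]: ω = 8936.4600×20/74 = 2415.2595 rpm, dir flips to −; running = −2415.2595
Stage 4 [74T→29T]: ω = 2415.2595×74/29 = 6163.0759 rpm, dir flips to +; running = +6163.0759
Stage 5 [36T→28T]: ω = 6163.0759×36/28 = 7923.9547 rpm, dir flips to −; running = −7923.9547

-7923.9547 rpm (opposite to input, |ω| = 7923.9547 rpm)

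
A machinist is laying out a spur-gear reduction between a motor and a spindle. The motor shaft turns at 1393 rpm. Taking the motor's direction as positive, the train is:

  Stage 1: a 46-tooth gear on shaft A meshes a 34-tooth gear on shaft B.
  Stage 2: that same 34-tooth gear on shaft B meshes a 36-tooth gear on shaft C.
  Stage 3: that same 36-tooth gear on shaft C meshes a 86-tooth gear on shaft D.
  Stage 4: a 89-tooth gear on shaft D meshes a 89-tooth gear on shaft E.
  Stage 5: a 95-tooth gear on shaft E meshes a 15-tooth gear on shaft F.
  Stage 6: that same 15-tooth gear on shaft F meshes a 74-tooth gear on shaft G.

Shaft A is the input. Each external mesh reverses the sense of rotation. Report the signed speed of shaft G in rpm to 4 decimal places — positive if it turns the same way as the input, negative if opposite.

Stage 1 [46T→34T]: ω = 1393.0000×46/34 = 1884.6471 rpm, dir flips to −; running = −1884.6471
Stage 2 [34T→36T]: ω = 1884.6471×34/36 = 1779.9444 rpm, dir flips to +; running = +1779.9444
Stage 3 [36T→86T]: ω = 1779.9444×36/86 = 745.0930 rpm, dir flips to −; running = −745.0930
Stage 4 [89T→89T]: ω = 745.0930×89/89 = 745.0930 rpm, dir flips to +; running = +745.0930
Stage 5 [95T→15T]: ω = 745.0930×95/15 = 4718.9225 rpm, dir flips to −; running = −4718.9225
Stage 6 [15T→74T]: ω = 4718.9225×15/74 = 956.5383 rpm, dir flips to +; running = +956.5383

+956.5383 rpm (same as input, |ω| = 956.5383 rpm)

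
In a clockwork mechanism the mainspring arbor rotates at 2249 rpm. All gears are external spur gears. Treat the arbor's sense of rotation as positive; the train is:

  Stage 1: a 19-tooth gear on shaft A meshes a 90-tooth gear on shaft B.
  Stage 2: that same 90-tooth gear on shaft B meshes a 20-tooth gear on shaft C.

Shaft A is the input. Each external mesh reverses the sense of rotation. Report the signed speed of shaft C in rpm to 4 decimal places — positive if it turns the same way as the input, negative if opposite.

+2136.5500 rpm (same as input, |ω| = 2136.5500 rpm)

Stage 1 [19T→90T]: ω = 2249.0000×19/90 = 474.7889 rpm, dir flips to −; running = −474.7889
Stage 2 [90T→20T]: ω = 474.7889×90/20 = 2136.5500 rpm, dir flips to +; running = +2136.5500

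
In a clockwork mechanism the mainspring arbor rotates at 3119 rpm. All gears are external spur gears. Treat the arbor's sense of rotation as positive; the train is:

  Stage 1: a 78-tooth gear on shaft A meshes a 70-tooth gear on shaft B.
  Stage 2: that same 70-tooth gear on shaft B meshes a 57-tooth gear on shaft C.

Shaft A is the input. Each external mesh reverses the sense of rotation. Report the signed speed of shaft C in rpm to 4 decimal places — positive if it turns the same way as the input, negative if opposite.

+4268.1053 rpm (same as input, |ω| = 4268.1053 rpm)

Stage 1 [78T→70T]: ω = 3119.0000×78/70 = 3475.4571 rpm, dir flips to −; running = −3475.4571
Stage 2 [70T→57T]: ω = 3475.4571×70/57 = 4268.1053 rpm, dir flips to +; running = +4268.1053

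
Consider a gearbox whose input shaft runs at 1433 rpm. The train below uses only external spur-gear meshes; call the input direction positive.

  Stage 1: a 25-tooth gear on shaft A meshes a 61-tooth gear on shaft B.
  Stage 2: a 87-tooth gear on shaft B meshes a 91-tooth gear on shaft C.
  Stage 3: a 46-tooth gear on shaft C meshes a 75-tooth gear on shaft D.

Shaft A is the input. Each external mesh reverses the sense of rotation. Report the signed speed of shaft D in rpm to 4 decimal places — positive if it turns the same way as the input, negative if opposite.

-344.3743 rpm (opposite to input, |ω| = 344.3743 rpm)

Stage 1 [25T→61T]: ω = 1433.0000×25/61 = 587.2951 rpm, dir flips to −; running = −587.2951
Stage 2 [87T→91T]: ω = 587.2951×87/91 = 561.4799 rpm, dir flips to +; running = +561.4799
Stage 3 [46T→75T]: ω = 561.4799×46/75 = 344.3743 rpm, dir flips to −; running = −344.3743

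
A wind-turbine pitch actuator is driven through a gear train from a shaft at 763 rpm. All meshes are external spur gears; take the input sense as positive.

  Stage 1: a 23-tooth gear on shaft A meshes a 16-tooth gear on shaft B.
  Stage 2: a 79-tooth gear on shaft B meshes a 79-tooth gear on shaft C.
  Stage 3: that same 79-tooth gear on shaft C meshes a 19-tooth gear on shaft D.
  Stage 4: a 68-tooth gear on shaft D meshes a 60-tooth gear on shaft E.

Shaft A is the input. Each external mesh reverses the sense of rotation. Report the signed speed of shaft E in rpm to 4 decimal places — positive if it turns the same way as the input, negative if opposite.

Stage 1 [23T→16T]: ω = 763.0000×23/16 = 1096.8125 rpm, dir flips to −; running = −1096.8125
Stage 2 [79T→79T]: ω = 1096.8125×79/79 = 1096.8125 rpm, dir flips to +; running = +1096.8125
Stage 3 [79T→19T]: ω = 1096.8125×79/19 = 4560.4309 rpm, dir flips to −; running = −4560.4309
Stage 4 [68T→60T]: ω = 4560.4309×68/60 = 5168.4884 rpm, dir flips to +; running = +5168.4884

+5168.4884 rpm (same as input, |ω| = 5168.4884 rpm)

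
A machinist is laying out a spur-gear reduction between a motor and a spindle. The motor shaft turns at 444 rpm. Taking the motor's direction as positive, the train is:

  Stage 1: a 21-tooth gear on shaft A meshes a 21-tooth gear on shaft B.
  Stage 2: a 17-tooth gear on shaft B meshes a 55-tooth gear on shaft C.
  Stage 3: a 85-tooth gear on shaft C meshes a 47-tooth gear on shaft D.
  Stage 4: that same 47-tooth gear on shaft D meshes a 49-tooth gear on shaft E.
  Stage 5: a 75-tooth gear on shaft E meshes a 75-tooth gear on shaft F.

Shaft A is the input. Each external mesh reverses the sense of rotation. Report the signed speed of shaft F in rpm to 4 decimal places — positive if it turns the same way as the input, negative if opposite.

-238.0631 rpm (opposite to input, |ω| = 238.0631 rpm)

Stage 1 [21T→21T]: ω = 444.0000×21/21 = 444.0000 rpm, dir flips to −; running = −444.0000
Stage 2 [17T→55T]: ω = 444.0000×17/55 = 137.2364 rpm, dir flips to +; running = +137.2364
Stage 3 [85T→47T]: ω = 137.2364×85/47 = 248.1934 rpm, dir flips to −; running = −248.1934
Stage 4 [47T→49T]: ω = 248.1934×47/49 = 238.0631 rpm, dir flips to +; running = +238.0631
Stage 5 [75T→75T]: ω = 238.0631×75/75 = 238.0631 rpm, dir flips to −; running = −238.0631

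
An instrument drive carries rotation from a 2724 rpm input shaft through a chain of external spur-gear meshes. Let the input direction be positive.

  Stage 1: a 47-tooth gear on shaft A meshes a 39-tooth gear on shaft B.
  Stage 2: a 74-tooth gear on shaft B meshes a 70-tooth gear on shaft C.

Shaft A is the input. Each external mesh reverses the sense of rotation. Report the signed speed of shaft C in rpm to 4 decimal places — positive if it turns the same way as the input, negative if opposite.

+3470.3560 rpm (same as input, |ω| = 3470.3560 rpm)

Stage 1 [47T→39T]: ω = 2724.0000×47/39 = 3282.7692 rpm, dir flips to −; running = −3282.7692
Stage 2 [74T→70T]: ω = 3282.7692×74/70 = 3470.3560 rpm, dir flips to +; running = +3470.3560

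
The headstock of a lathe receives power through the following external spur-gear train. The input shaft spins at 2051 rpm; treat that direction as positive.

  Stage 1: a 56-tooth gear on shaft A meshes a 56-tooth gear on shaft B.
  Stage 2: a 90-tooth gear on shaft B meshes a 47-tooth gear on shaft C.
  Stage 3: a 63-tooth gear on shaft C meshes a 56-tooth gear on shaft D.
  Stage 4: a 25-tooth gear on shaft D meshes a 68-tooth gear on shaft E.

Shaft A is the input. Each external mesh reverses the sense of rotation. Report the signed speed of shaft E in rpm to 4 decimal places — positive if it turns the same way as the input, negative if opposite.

Stage 1 [56T→56T]: ω = 2051.0000×56/56 = 2051.0000 rpm, dir flips to −; running = −2051.0000
Stage 2 [90T→47T]: ω = 2051.0000×90/47 = 3927.4468 rpm, dir flips to +; running = +3927.4468
Stage 3 [63T→56T]: ω = 3927.4468×63/56 = 4418.3777 rpm, dir flips to −; running = −4418.3777
Stage 4 [25T→68T]: ω = 4418.3777×25/68 = 1624.4036 rpm, dir flips to +; running = +1624.4036

+1624.4036 rpm (same as input, |ω| = 1624.4036 rpm)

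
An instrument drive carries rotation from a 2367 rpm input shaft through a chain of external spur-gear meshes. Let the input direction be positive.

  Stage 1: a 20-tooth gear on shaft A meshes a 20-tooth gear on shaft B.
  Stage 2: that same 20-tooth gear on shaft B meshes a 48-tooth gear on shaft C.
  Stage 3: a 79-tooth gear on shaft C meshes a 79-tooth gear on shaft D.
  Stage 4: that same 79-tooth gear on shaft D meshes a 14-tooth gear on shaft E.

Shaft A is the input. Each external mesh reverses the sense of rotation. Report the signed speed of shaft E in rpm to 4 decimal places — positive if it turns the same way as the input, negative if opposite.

Stage 1 [20T→20T]: ω = 2367.0000×20/20 = 2367.0000 rpm, dir flips to −; running = −2367.0000
Stage 2 [20T→48T]: ω = 2367.0000×20/48 = 986.2500 rpm, dir flips to +; running = +986.2500
Stage 3 [79T→79T]: ω = 986.2500×79/79 = 986.2500 rpm, dir flips to −; running = −986.2500
Stage 4 [79T→14T]: ω = 986.2500×79/14 = 5565.2679 rpm, dir flips to +; running = +5565.2679

+5565.2679 rpm (same as input, |ω| = 5565.2679 rpm)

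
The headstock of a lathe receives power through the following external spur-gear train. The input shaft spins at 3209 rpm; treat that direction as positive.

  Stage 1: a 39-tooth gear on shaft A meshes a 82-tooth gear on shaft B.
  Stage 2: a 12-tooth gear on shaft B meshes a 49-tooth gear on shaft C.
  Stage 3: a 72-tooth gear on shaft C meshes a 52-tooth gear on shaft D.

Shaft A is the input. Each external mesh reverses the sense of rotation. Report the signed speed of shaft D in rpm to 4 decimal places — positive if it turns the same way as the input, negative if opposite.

Stage 1 [39T→82T]: ω = 3209.0000×39/82 = 1526.2317 rpm, dir flips to −; running = −1526.2317
Stage 2 [12T→49T]: ω = 1526.2317×12/49 = 373.7710 rpm, dir flips to +; running = +373.7710
Stage 3 [72T→52T]: ω = 373.7710×72/52 = 517.5291 rpm, dir flips to −; running = −517.5291

-517.5291 rpm (opposite to input, |ω| = 517.5291 rpm)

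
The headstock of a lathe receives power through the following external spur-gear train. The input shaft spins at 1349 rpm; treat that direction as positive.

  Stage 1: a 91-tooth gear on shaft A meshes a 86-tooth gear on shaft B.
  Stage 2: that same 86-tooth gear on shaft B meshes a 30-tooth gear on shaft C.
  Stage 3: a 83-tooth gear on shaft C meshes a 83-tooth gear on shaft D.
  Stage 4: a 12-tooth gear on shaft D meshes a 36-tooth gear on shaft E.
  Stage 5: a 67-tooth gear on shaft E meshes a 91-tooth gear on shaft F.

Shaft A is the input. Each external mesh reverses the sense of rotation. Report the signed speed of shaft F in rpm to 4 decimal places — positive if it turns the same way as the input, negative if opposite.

-1004.2556 rpm (opposite to input, |ω| = 1004.2556 rpm)

Stage 1 [91T→86T]: ω = 1349.0000×91/86 = 1427.4302 rpm, dir flips to −; running = −1427.4302
Stage 2 [86T→30T]: ω = 1427.4302×86/30 = 4091.9667 rpm, dir flips to +; running = +4091.9667
Stage 3 [83T→83T]: ω = 4091.9667×83/83 = 4091.9667 rpm, dir flips to −; running = −4091.9667
Stage 4 [12T→36T]: ω = 4091.9667×12/36 = 1363.9889 rpm, dir flips to +; running = +1363.9889
Stage 5 [67T→91T]: ω = 1363.9889×67/91 = 1004.2556 rpm, dir flips to −; running = −1004.2556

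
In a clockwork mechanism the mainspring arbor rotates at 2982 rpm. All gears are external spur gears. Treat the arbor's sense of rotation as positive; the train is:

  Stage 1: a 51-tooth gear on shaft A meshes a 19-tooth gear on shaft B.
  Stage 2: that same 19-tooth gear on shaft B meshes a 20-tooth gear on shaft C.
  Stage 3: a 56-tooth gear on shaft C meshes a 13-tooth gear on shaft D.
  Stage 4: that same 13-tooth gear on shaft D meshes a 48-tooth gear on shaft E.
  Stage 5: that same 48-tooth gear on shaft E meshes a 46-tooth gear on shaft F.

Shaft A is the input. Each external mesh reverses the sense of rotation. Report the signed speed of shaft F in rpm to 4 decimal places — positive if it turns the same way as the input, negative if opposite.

Stage 1 [51T→19T]: ω = 2982.0000×51/19 = 8004.3158 rpm, dir flips to −; running = −8004.3158
Stage 2 [19T→20T]: ω = 8004.3158×19/20 = 7604.1000 rpm, dir flips to +; running = +7604.1000
Stage 3 [56T→13T]: ω = 7604.1000×56/13 = 32756.1231 rpm, dir flips to −; running = −32756.1231
Stage 4 [13T→48T]: ω = 32756.1231×13/48 = 8871.4500 rpm, dir flips to +; running = +8871.4500
Stage 5 [48T→46T]: ω = 8871.4500×48/46 = 9257.1652 rpm, dir flips to −; running = −9257.1652

-9257.1652 rpm (opposite to input, |ω| = 9257.1652 rpm)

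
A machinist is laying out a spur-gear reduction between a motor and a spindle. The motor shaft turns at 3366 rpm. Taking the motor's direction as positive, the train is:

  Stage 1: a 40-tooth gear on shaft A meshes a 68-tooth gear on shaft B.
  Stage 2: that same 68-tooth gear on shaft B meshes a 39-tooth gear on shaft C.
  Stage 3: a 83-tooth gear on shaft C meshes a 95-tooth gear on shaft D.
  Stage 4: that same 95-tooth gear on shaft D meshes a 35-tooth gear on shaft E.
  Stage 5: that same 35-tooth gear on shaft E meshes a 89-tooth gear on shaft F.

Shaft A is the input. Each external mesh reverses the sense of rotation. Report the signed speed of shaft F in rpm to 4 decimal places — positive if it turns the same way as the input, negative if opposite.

Stage 1 [40T→68T]: ω = 3366.0000×40/68 = 1980.0000 rpm, dir flips to −; running = −1980.0000
Stage 2 [68T→39T]: ω = 1980.0000×68/39 = 3452.3077 rpm, dir flips to +; running = +3452.3077
Stage 3 [83T→95T]: ω = 3452.3077×83/95 = 3016.2267 rpm, dir flips to −; running = −3016.2267
Stage 4 [95T→35T]: ω = 3016.2267×95/35 = 8186.9011 rpm, dir flips to +; running = +8186.9011
Stage 5 [35T→89T]: ω = 8186.9011×35/89 = 3219.5678 rpm, dir flips to −; running = −3219.5678

-3219.5678 rpm (opposite to input, |ω| = 3219.5678 rpm)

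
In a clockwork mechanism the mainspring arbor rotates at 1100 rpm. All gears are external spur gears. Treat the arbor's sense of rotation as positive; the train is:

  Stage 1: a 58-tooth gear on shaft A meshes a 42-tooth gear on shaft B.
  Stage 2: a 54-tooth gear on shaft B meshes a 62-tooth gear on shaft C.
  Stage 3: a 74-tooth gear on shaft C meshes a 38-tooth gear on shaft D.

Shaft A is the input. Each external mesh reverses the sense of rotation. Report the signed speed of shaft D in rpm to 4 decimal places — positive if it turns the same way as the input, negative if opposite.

Stage 1 [58T→42T]: ω = 1100.0000×58/42 = 1519.0476 rpm, dir flips to −; running = −1519.0476
Stage 2 [54T→62T]: ω = 1519.0476×54/62 = 1323.0415 rpm, dir flips to +; running = +1323.0415
Stage 3 [74T→38T]: ω = 1323.0415×74/38 = 2576.4492 rpm, dir flips to −; running = −2576.4492

-2576.4492 rpm (opposite to input, |ω| = 2576.4492 rpm)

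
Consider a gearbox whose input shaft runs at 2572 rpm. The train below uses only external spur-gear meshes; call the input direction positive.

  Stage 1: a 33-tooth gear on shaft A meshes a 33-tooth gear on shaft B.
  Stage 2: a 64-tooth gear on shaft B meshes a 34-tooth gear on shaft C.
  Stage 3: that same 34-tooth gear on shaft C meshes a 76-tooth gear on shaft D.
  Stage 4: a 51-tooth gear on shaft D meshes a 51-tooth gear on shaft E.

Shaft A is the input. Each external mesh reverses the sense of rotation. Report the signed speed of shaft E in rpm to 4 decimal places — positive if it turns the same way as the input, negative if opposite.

Stage 1 [33T→33T]: ω = 2572.0000×33/33 = 2572.0000 rpm, dir flips to −; running = −2572.0000
Stage 2 [64T→34T]: ω = 2572.0000×64/34 = 4841.4118 rpm, dir flips to +; running = +4841.4118
Stage 3 [34T→76T]: ω = 4841.4118×34/76 = 2165.8947 rpm, dir flips to −; running = −2165.8947
Stage 4 [51T→51T]: ω = 2165.8947×51/51 = 2165.8947 rpm, dir flips to +; running = +2165.8947

+2165.8947 rpm (same as input, |ω| = 2165.8947 rpm)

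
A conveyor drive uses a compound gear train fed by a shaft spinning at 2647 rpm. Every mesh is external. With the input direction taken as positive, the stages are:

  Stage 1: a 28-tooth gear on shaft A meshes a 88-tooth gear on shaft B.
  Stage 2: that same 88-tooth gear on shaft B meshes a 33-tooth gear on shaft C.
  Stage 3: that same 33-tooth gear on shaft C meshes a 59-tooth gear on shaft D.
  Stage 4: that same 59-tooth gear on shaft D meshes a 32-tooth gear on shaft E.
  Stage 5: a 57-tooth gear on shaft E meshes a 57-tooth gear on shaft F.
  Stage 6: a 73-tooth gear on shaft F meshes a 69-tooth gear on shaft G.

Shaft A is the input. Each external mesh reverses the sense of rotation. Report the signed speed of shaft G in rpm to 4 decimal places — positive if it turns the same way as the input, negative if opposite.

+2450.3931 rpm (same as input, |ω| = 2450.3931 rpm)

Stage 1 [28T→88T]: ω = 2647.0000×28/88 = 842.2273 rpm, dir flips to −; running = −842.2273
Stage 2 [88T→33T]: ω = 842.2273×88/33 = 2245.9394 rpm, dir flips to +; running = +2245.9394
Stage 3 [33T→59T]: ω = 2245.9394×33/59 = 1256.2034 rpm, dir flips to −; running = −1256.2034
Stage 4 [59T→32T]: ω = 1256.2034×59/32 = 2316.1250 rpm, dir flips to +; running = +2316.1250
Stage 5 [57T→57T]: ω = 2316.1250×57/57 = 2316.1250 rpm, dir flips to −; running = −2316.1250
Stage 6 [73T→69T]: ω = 2316.1250×73/69 = 2450.3931 rpm, dir flips to +; running = +2450.3931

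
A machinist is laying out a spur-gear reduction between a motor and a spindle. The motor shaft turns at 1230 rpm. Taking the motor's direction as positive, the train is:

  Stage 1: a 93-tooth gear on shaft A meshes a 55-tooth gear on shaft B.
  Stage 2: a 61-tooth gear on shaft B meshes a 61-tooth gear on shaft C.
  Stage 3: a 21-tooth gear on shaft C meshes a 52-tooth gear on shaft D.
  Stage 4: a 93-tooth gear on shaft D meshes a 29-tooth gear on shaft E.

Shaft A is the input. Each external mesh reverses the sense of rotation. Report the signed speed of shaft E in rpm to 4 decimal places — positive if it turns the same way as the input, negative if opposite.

Stage 1 [93T→55T]: ω = 1230.0000×93/55 = 2079.8182 rpm, dir flips to −; running = −2079.8182
Stage 2 [61T→61T]: ω = 2079.8182×61/61 = 2079.8182 rpm, dir flips to +; running = +2079.8182
Stage 3 [21T→52T]: ω = 2079.8182×21/52 = 839.9266 rpm, dir flips to −; running = −839.9266
Stage 4 [93T→29T]: ω = 839.9266×93/29 = 2693.5576 rpm, dir flips to +; running = +2693.5576

+2693.5576 rpm (same as input, |ω| = 2693.5576 rpm)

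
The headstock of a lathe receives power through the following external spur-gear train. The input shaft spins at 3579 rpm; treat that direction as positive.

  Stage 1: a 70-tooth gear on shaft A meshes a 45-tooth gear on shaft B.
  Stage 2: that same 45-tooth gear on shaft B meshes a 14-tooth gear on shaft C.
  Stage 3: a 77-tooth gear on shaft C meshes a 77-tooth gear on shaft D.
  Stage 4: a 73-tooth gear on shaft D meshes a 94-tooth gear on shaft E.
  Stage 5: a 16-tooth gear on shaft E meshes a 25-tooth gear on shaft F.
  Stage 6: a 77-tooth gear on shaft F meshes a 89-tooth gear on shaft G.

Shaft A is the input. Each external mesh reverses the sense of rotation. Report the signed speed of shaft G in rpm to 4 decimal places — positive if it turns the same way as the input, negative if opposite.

Stage 1 [70T→45T]: ω = 3579.0000×70/45 = 5567.3333 rpm, dir flips to −; running = −5567.3333
Stage 2 [45T→14T]: ω = 5567.3333×45/14 = 17895.0000 rpm, dir flips to +; running = +17895.0000
Stage 3 [77T→77T]: ω = 17895.0000×77/77 = 17895.0000 rpm, dir flips to −; running = −17895.0000
Stage 4 [73T→94T]: ω = 17895.0000×73/94 = 13897.1809 rpm, dir flips to +; running = +13897.1809
Stage 5 [16T→25T]: ω = 13897.1809×16/25 = 8894.1957 rpm, dir flips to −; running = −8894.1957
Stage 6 [77T→89T]: ω = 8894.1957×77/89 = 7694.9783 rpm, dir flips to +; running = +7694.9783

+7694.9783 rpm (same as input, |ω| = 7694.9783 rpm)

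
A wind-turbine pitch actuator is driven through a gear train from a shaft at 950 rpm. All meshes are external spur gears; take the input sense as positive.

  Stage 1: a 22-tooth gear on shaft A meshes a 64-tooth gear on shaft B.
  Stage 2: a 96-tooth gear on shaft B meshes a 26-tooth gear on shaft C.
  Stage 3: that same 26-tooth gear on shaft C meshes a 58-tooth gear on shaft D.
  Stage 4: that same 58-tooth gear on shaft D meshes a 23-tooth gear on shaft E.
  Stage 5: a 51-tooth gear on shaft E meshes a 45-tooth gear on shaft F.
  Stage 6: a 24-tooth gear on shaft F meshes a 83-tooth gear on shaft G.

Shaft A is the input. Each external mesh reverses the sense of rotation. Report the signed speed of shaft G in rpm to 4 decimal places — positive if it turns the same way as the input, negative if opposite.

Stage 1 [22T→64T]: ω = 950.0000×22/64 = 326.5625 rpm, dir flips to −; running = −326.5625
Stage 2 [96T→26T]: ω = 326.5625×96/26 = 1205.7692 rpm, dir flips to +; running = +1205.7692
Stage 3 [26T→58T]: ω = 1205.7692×26/58 = 540.5172 rpm, dir flips to −; running = −540.5172
Stage 4 [58T→23T]: ω = 540.5172×58/23 = 1363.0435 rpm, dir flips to +; running = +1363.0435
Stage 5 [51T→45T]: ω = 1363.0435×51/45 = 1544.7826 rpm, dir flips to −; running = −1544.7826
Stage 6 [24T→83T]: ω = 1544.7826×24/83 = 446.6841 rpm, dir flips to +; running = +446.6841

+446.6841 rpm (same as input, |ω| = 446.6841 rpm)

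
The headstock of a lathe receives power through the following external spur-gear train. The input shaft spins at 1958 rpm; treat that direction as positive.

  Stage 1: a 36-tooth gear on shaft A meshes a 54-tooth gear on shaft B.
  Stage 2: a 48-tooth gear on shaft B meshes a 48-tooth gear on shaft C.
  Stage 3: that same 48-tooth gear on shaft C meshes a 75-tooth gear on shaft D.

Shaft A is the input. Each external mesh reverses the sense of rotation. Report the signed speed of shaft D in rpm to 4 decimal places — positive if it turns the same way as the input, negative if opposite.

Stage 1 [36T→54T]: ω = 1958.0000×36/54 = 1305.3333 rpm, dir flips to −; running = −1305.3333
Stage 2 [48T→48T]: ω = 1305.3333×48/48 = 1305.3333 rpm, dir flips to +; running = +1305.3333
Stage 3 [48T→75T]: ω = 1305.3333×48/75 = 835.4133 rpm, dir flips to −; running = −835.4133

-835.4133 rpm (opposite to input, |ω| = 835.4133 rpm)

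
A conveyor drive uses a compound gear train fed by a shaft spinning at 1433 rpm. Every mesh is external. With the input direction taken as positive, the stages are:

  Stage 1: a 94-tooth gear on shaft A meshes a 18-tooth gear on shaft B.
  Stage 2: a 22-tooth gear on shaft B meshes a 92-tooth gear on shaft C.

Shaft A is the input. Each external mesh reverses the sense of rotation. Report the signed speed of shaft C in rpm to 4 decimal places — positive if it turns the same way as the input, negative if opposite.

Stage 1 [94T→18T]: ω = 1433.0000×94/18 = 7483.4444 rpm, dir flips to −; running = −7483.4444
Stage 2 [22T→92T]: ω = 7483.4444×22/92 = 1789.5193 rpm, dir flips to +; running = +1789.5193

+1789.5193 rpm (same as input, |ω| = 1789.5193 rpm)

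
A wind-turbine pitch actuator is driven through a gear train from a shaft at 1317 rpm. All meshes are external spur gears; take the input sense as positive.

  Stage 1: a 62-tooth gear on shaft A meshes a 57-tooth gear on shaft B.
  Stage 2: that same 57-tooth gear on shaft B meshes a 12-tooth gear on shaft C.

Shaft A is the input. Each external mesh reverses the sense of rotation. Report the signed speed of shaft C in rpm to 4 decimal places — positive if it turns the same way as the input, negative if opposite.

Stage 1 [62T→57T]: ω = 1317.0000×62/57 = 1432.5263 rpm, dir flips to −; running = −1432.5263
Stage 2 [57T→12T]: ω = 1432.5263×57/12 = 6804.5000 rpm, dir flips to +; running = +6804.5000

+6804.5000 rpm (same as input, |ω| = 6804.5000 rpm)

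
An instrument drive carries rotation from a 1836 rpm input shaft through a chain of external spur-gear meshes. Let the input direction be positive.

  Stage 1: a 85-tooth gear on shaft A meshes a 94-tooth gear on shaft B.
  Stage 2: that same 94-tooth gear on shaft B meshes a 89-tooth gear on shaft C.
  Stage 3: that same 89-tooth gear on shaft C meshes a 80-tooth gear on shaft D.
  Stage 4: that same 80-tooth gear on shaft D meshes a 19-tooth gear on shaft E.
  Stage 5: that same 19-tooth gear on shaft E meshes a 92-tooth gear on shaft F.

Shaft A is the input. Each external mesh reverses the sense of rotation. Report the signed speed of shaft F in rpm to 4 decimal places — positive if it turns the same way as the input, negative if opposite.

Stage 1 [85T→94T]: ω = 1836.0000×85/94 = 1660.2128 rpm, dir flips to −; running = −1660.2128
Stage 2 [94T→89T]: ω = 1660.2128×94/89 = 1753.4831 rpm, dir flips to +; running = +1753.4831
Stage 3 [89T→80T]: ω = 1753.4831×89/80 = 1950.7500 rpm, dir flips to −; running = −1950.7500
Stage 4 [80T→19T]: ω = 1950.7500×80/19 = 8213.6842 rpm, dir flips to +; running = +8213.6842
Stage 5 [19T→92T]: ω = 8213.6842×19/92 = 1696.3043 rpm, dir flips to −; running = −1696.3043

-1696.3043 rpm (opposite to input, |ω| = 1696.3043 rpm)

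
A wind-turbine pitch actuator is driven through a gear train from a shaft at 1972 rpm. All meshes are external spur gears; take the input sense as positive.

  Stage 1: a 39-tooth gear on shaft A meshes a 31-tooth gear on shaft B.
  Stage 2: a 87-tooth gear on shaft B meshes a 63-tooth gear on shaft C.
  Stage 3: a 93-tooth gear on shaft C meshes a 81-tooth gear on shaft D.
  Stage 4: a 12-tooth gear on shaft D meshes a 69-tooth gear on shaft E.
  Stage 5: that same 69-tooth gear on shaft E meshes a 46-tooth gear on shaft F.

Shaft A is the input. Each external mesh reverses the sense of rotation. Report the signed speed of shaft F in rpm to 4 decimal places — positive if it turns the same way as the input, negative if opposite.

-1026.1477 rpm (opposite to input, |ω| = 1026.1477 rpm)

Stage 1 [39T→31T]: ω = 1972.0000×39/31 = 2480.9032 rpm, dir flips to −; running = −2480.9032
Stage 2 [87T→63T]: ω = 2480.9032×87/63 = 3426.0092 rpm, dir flips to +; running = +3426.0092
Stage 3 [93T→81T]: ω = 3426.0092×93/81 = 3933.5661 rpm, dir flips to −; running = −3933.5661
Stage 4 [12T→69T]: ω = 3933.5661×12/69 = 684.0985 rpm, dir flips to +; running = +684.0985
Stage 5 [69T→46T]: ω = 684.0985×69/46 = 1026.1477 rpm, dir flips to −; running = −1026.1477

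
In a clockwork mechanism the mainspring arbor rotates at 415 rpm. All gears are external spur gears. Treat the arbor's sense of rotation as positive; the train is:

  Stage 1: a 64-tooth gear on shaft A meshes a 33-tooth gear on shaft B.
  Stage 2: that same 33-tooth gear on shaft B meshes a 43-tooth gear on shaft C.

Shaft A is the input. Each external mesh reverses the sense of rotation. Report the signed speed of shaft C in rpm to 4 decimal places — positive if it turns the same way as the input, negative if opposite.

Stage 1 [64T→33T]: ω = 415.0000×64/33 = 804.8485 rpm, dir flips to −; running = −804.8485
Stage 2 [33T→43T]: ω = 804.8485×33/43 = 617.6744 rpm, dir flips to +; running = +617.6744

+617.6744 rpm (same as input, |ω| = 617.6744 rpm)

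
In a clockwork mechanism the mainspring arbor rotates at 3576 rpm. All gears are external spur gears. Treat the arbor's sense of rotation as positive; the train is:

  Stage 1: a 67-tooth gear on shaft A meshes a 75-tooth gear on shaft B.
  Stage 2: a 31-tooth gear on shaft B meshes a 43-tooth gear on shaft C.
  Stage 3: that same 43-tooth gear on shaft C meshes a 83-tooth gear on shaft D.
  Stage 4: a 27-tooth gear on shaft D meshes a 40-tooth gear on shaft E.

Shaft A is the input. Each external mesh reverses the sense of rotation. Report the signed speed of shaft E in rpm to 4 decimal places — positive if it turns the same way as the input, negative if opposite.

+805.3755 rpm (same as input, |ω| = 805.3755 rpm)

Stage 1 [67T→75T]: ω = 3576.0000×67/75 = 3194.5600 rpm, dir flips to −; running = −3194.5600
Stage 2 [31T→43T]: ω = 3194.5600×31/43 = 2303.0549 rpm, dir flips to +; running = +2303.0549
Stage 3 [43T→83T]: ω = 2303.0549×43/83 = 1193.1489 rpm, dir flips to −; running = −1193.1489
Stage 4 [27T→40T]: ω = 1193.1489×27/40 = 805.3755 rpm, dir flips to +; running = +805.3755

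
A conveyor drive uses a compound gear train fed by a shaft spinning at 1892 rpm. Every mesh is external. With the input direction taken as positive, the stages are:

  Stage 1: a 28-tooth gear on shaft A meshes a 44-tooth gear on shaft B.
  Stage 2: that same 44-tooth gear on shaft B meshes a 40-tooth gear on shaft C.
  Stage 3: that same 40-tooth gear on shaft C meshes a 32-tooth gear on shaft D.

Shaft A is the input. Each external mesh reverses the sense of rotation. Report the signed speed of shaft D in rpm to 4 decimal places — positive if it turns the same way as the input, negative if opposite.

-1655.5000 rpm (opposite to input, |ω| = 1655.5000 rpm)

Stage 1 [28T→44T]: ω = 1892.0000×28/44 = 1204.0000 rpm, dir flips to −; running = −1204.0000
Stage 2 [44T→40T]: ω = 1204.0000×44/40 = 1324.4000 rpm, dir flips to +; running = +1324.4000
Stage 3 [40T→32T]: ω = 1324.4000×40/32 = 1655.5000 rpm, dir flips to −; running = −1655.5000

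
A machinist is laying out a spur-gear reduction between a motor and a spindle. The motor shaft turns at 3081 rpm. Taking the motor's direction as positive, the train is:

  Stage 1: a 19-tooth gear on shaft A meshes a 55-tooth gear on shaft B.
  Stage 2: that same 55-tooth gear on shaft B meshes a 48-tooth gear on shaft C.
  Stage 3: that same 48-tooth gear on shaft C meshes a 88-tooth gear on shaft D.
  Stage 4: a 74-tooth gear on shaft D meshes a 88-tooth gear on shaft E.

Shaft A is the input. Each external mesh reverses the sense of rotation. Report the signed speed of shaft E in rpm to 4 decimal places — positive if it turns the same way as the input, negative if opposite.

Stage 1 [19T→55T]: ω = 3081.0000×19/55 = 1064.3455 rpm, dir flips to −; running = −1064.3455
Stage 2 [55T→48T]: ω = 1064.3455×55/48 = 1219.5625 rpm, dir flips to +; running = +1219.5625
Stage 3 [48T→88T]: ω = 1219.5625×48/88 = 665.2159 rpm, dir flips to −; running = −665.2159
Stage 4 [74T→88T]: ω = 665.2159×74/88 = 559.3861 rpm, dir flips to +; running = +559.3861

+559.3861 rpm (same as input, |ω| = 559.3861 rpm)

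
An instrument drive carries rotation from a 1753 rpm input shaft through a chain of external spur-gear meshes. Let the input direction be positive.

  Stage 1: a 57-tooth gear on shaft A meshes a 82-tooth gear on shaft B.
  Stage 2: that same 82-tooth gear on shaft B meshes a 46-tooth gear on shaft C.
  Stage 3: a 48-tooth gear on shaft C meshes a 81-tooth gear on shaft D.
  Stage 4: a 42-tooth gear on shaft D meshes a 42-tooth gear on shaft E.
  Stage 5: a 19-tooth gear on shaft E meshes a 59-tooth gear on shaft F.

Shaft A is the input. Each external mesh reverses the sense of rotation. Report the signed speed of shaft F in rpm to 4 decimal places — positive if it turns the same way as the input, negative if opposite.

Stage 1 [57T→82T]: ω = 1753.0000×57/82 = 1218.5488 rpm, dir flips to −; running = −1218.5488
Stage 2 [82T→46T]: ω = 1218.5488×82/46 = 2172.1957 rpm, dir flips to +; running = +2172.1957
Stage 3 [48T→81T]: ω = 2172.1957×48/81 = 1287.2271 rpm, dir flips to −; running = −1287.2271
Stage 4 [42T→42T]: ω = 1287.2271×42/42 = 1287.2271 rpm, dir flips to +; running = +1287.2271
Stage 5 [19T→59T]: ω = 1287.2271×19/59 = 414.5307 rpm, dir flips to −; running = −414.5307

-414.5307 rpm (opposite to input, |ω| = 414.5307 rpm)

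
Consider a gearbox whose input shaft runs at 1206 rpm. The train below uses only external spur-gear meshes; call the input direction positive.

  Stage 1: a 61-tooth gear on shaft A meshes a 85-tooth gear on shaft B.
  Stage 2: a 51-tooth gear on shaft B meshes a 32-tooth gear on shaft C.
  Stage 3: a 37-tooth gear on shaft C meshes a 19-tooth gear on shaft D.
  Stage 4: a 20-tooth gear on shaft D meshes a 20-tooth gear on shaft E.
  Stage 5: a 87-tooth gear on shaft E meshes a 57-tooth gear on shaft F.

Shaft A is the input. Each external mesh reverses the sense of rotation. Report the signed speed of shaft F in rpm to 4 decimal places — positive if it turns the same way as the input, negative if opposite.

-4099.8780 rpm (opposite to input, |ω| = 4099.8780 rpm)

Stage 1 [61T→85T]: ω = 1206.0000×61/85 = 865.4824 rpm, dir flips to −; running = −865.4824
Stage 2 [51T→32T]: ω = 865.4824×51/32 = 1379.3625 rpm, dir flips to +; running = +1379.3625
Stage 3 [37T→19T]: ω = 1379.3625×37/19 = 2686.1270 rpm, dir flips to −; running = −2686.1270
Stage 4 [20T→20T]: ω = 2686.1270×20/20 = 2686.1270 rpm, dir flips to +; running = +2686.1270
Stage 5 [87T→57T]: ω = 2686.1270×87/57 = 4099.8780 rpm, dir flips to −; running = −4099.8780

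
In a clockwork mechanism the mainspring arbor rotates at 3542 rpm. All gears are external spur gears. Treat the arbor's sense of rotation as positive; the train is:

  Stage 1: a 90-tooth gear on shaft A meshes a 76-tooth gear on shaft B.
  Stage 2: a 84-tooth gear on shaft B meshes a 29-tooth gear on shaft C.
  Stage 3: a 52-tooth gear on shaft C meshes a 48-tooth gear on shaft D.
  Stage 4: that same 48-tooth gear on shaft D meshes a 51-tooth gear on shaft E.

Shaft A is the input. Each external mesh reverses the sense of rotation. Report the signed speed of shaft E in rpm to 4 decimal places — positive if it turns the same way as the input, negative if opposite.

Stage 1 [90T→76T]: ω = 3542.0000×90/76 = 4194.4737 rpm, dir flips to −; running = −4194.4737
Stage 2 [84T→29T]: ω = 4194.4737×84/29 = 12149.5100 rpm, dir flips to +; running = +12149.5100
Stage 3 [52T→48T]: ω = 12149.5100×52/48 = 13161.9691 rpm, dir flips to −; running = −13161.9691
Stage 4 [48T→51T]: ω = 13161.9691×48/51 = 12387.7357 rpm, dir flips to +; running = +12387.7357

+12387.7357 rpm (same as input, |ω| = 12387.7357 rpm)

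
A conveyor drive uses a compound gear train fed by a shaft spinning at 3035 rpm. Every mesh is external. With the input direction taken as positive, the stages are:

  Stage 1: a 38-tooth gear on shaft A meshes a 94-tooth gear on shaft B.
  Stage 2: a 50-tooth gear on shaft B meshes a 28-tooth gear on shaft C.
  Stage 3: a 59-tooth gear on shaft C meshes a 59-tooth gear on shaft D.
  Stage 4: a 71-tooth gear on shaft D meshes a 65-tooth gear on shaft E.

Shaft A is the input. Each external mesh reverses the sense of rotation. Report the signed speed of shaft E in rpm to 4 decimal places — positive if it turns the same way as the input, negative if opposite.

+2393.1582 rpm (same as input, |ω| = 2393.1582 rpm)

Stage 1 [38T→94T]: ω = 3035.0000×38/94 = 1226.9149 rpm, dir flips to −; running = −1226.9149
Stage 2 [50T→28T]: ω = 1226.9149×50/28 = 2190.9195 rpm, dir flips to +; running = +2190.9195
Stage 3 [59T→59T]: ω = 2190.9195×59/59 = 2190.9195 rpm, dir flips to −; running = −2190.9195
Stage 4 [71T→65T]: ω = 2190.9195×71/65 = 2393.1582 rpm, dir flips to +; running = +2393.1582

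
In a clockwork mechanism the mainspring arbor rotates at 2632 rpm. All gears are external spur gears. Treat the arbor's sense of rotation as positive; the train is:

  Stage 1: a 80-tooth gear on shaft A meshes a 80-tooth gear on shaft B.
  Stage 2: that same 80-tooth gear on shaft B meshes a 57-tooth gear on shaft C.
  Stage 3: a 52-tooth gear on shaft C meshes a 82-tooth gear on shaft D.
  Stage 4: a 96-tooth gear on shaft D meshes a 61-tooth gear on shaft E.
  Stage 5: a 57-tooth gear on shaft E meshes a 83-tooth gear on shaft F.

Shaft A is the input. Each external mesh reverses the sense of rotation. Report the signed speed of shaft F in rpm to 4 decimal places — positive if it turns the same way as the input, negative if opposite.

-2531.7958 rpm (opposite to input, |ω| = 2531.7958 rpm)

Stage 1 [80T→80T]: ω = 2632.0000×80/80 = 2632.0000 rpm, dir flips to −; running = −2632.0000
Stage 2 [80T→57T]: ω = 2632.0000×80/57 = 3694.0351 rpm, dir flips to +; running = +3694.0351
Stage 3 [52T→82T]: ω = 3694.0351×52/82 = 2342.5588 rpm, dir flips to −; running = −2342.5588
Stage 4 [96T→61T]: ω = 2342.5588×96/61 = 3686.6500 rpm, dir flips to +; running = +3686.6500
Stage 5 [57T→83T]: ω = 3686.6500×57/83 = 2531.7958 rpm, dir flips to −; running = −2531.7958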